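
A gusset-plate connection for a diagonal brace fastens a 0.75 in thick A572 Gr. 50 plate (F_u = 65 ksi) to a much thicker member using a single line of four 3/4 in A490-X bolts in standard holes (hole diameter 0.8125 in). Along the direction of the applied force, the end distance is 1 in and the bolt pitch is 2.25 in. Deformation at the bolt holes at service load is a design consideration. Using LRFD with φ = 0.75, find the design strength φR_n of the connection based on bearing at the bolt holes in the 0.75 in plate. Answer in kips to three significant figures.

215 kips

Per bolt r_n = 1.2 l_c t F_u ≤ 2.4 d t F_u; upper limit = 2.4 × 0.75 × 0.75 × 65 = 87.75 kips.
Edge bolt: l_c = 1 − 0.8125/2 = 0.5938 in → 1.2 × 0.5938 × 0.75 × 65 = 34.73 → r_n = 34.73 kips.
Interior bolts: l_c = 2.25 − 0.8125 = 1.438 in → 1.2 × 1.438 × 0.75 × 65 = 84.09 → r_n = 84.09 kips.
R_n = 1 × 34.73 + 3 × 84.09 = 287 kips.
Design strength φR_n = 0.75 × 287 = 215 kips.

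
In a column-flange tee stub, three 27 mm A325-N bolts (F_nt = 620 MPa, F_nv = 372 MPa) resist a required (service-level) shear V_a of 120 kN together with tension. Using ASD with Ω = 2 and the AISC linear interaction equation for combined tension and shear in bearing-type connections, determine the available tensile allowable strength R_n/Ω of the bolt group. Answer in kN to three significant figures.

492 kN

A_b = π·27²/4 = 572.6 mm²; f_rv = 120 × 1000 / (3 × 572.6) = 69.86 MPa.
F'_nt = 1.3 F_nt − (Ω F_nt / F_nv) f_rv = 1.3·620 − (2·620/372)·69.86 = 573.1 MPa, capped at F_nt → F'_nt = 573.1 MPa.
R_n = F'_nt · A_b · n = 573.1 × 572.6 × 3 / 1000 = 984.4 kN.
Allowable strength R_n/Ω = 984.4 / 2 = 492 kN.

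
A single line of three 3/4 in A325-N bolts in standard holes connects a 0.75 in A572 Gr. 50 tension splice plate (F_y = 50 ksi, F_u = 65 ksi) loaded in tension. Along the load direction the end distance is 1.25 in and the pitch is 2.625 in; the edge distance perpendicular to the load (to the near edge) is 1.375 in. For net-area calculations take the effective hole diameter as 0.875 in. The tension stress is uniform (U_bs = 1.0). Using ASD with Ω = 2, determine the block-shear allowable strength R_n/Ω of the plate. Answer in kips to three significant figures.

Shear plane L_v = 1.25 + 2·2.625 = 6.5 in; A_gv = 6.5 × 0.75 = 4.875 in².
A_nv = (6.5 − 2.5·0.875) × 0.75 = 3.234 in².
A_nt = (1.375 − 0.5·0.875) × 0.75 = 0.7031 in².
0.6 F_u A_nv = 126.1 kips; 0.6 F_y A_gv = 146.2 kips → shear rupture governs the shear term.
R_n = 126.1 + 1.0 × 65 × 0.7031 = 171.8 kips.
Allowable strength R_n/Ω = 171.8 / 2 = 85.9 kips.

85.9 kips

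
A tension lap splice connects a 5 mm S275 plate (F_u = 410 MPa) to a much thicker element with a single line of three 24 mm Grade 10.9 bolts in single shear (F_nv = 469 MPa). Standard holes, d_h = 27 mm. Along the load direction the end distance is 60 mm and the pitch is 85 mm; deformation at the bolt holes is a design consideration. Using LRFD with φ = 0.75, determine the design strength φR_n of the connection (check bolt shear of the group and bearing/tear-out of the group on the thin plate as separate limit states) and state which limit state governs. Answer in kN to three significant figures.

263 kN (bearing governs)

Bolt shear: A_b = π·24²/4 = 452.4 mm²; R_n = 469 × 452.4 × 3 × 1 / 1000 = 636.5 kN → 0.75 × 636.5 = 477 kN.
Bearing (1.2 l_c t F_u ≤ 2.4 d t F_u): upper limit = 2.4·24·5·410 / 1000 = 118.1 kN.
  Edge l_c = 60 − 27/2 = 46.5 → r_n = 114.4 kN; interior l_c = 85 − 27 = 58 → r_n = 118.1 kN.
  R_n,bearing = 1·114.4 + 2·118.1 = 350.6 kN → 0.75 × 350.6 = 263 kN.
Bearing governs: 263 kN.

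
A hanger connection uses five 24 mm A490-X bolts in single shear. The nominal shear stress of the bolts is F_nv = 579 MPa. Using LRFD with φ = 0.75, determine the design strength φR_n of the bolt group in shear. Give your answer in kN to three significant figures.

982 kN

A_b = π × 24² / 4 = 452.4 mm².
R_n = F_nv · A_b · n · n_s = 579 × 452.4 × 5 × 1 / 1000 = 1310 kN.
Design strength φR_n = 0.75 × 1310 = 982 kN.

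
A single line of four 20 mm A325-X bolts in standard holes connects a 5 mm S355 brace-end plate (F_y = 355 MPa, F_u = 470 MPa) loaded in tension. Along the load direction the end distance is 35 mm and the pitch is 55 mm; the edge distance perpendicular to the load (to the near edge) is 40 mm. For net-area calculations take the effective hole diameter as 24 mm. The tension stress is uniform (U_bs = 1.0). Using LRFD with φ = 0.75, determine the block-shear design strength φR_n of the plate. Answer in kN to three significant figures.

Shear plane L_v = 35 + 3·55 = 200 mm; A_gv = 200 × 5 = 1000 mm².
A_nv = (200 − 3.5·24) × 5 = 580 mm².
A_nt = (40 − 0.5·24) × 5 = 140 mm².
0.6 F_u A_nv = 163.6 kN; 0.6 F_y A_gv = 213 kN → shear rupture governs the shear term.
R_n = 163.6 + 1.0 × 470 × 140 / 1000 = 229.4 kN.
Design strength φR_n = 0.75 × 229.4 = 172 kN.

172 kN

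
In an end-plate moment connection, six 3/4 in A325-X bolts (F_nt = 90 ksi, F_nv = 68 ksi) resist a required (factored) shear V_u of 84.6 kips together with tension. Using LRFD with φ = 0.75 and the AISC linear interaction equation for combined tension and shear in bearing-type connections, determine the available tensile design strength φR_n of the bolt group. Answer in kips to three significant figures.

A_b = π·0.75²/4 = 0.4418 in²; f_rv = 84.6 / (6 × 0.4418) = 31.92 ksi.
F'_nt = 1.3 F_nt − (F_nt / φF_nv) f_rv = 1.3·90 − (90/(0.75·68))·31.92 = 60.68 ksi, capped at F_nt → F'_nt = 60.68 ksi.
R_n = F'_nt · A_b · n = 60.68 × 0.4418 × 6 = 160.8 kips.
Design strength φR_n = 0.75 × 160.8 = 121 kips.

121 kips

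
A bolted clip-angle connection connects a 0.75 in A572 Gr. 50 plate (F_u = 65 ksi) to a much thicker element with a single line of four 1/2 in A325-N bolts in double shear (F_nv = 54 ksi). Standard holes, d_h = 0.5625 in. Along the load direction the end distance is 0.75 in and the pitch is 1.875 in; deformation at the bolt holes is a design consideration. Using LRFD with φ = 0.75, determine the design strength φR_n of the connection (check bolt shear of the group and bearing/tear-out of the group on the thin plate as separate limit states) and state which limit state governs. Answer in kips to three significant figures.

Bolt shear: A_b = π·0.5²/4 = 0.1963 in²; R_n = 54 × 0.1963 × 4 × 2 = 84.82 kips → 0.75 × 84.82 = 63.6 kips.
Bearing (1.2 l_c t F_u ≤ 2.4 d t F_u): upper limit = 2.4·0.5·0.75·65 = 58.5 kips.
  Edge l_c = 0.75 − 0.5625/2 = 0.4688 → r_n = 27.42 kips; interior l_c = 1.875 − 0.5625 = 1.312 → r_n = 58.5 kips.
  R_n,bearing = 1·27.42 + 3·58.5 = 202.9 kips → 0.75 × 202.9 = 152 kips.
Bolt shear governs: 63.6 kips.

63.6 kips (bolt shear governs)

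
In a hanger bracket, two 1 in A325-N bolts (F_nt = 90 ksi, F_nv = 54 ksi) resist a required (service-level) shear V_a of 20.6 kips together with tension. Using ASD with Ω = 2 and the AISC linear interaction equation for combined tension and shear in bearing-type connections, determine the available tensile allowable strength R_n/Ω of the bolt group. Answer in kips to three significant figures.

A_b = π·1²/4 = 0.7854 in²; f_rv = 20.6 / (2 × 0.7854) = 13.11 ksi.
F'_nt = 1.3 F_nt − (Ω F_nt / F_nv) f_rv = 1.3·90 − (2·90/54)·13.11 = 73.29 ksi, capped at F_nt → F'_nt = 73.29 ksi.
R_n = F'_nt · A_b · n = 73.29 × 0.7854 × 2 = 115.1 kips.
Allowable strength R_n/Ω = 115.1 / 2 = 57.6 kips.

57.6 kips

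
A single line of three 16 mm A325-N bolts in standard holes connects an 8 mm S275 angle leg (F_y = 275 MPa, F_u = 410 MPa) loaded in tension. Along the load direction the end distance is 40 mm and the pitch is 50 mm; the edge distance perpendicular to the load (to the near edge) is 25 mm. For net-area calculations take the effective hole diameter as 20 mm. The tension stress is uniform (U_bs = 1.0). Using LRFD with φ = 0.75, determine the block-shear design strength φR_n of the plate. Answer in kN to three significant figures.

Shear plane L_v = 40 + 2·50 = 140 mm; A_gv = 140 × 8 = 1120 mm².
A_nv = (140 − 2.5·20) × 8 = 720 mm².
A_nt = (25 − 0.5·20) × 8 = 120 mm².
0.6 F_u A_nv = 177.1 kN; 0.6 F_y A_gv = 184.8 kN → shear rupture governs the shear term.
R_n = 177.1 + 1.0 × 410 × 120 / 1000 = 226.3 kN.
Design strength φR_n = 0.75 × 226.3 = 170 kN.

170 kN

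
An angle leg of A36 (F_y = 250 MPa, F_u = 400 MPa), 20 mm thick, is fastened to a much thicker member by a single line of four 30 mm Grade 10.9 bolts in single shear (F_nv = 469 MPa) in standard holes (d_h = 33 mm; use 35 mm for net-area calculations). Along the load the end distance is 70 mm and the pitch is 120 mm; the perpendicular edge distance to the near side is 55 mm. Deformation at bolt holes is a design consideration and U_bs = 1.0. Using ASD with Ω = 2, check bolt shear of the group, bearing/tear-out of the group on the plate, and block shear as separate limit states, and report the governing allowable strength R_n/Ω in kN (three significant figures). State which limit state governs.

663 kN (bolt shear governs)

Bolt shear: A_b = π·30²/4 = 706.9 mm²; R_n = 469 × 706.9 × 4 × 1 / 1000 = 1326 kN → 1326 / 2 = 663 kN.
Bearing: edge l_c = 53.5, r_n = 513.6 kN; interior l_c = 87, r_n = 576 kN; R_n = 513.6 + 3·576 = 2242 kN → 1120 kN.
Block shear: A_gv = 8600, A_nv = 6150, A_nt = 750 mm²; R_n = min(0.6F_uA_nv, 0.6F_yA_gv) + U_bs·F_u·A_nt = 1590 kN → 795 kN.
Bolt shear governs: 663 kN.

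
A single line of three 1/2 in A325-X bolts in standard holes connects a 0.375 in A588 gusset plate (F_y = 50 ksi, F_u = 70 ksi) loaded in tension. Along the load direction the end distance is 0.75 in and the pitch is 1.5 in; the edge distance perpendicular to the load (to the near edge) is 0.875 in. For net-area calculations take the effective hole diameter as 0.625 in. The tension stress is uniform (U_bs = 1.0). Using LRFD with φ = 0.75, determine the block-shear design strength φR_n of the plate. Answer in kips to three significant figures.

Shear plane L_v = 0.75 + 2·1.5 = 3.75 in; A_gv = 3.75 × 0.375 = 1.406 in².
A_nv = (3.75 − 2.5·0.625) × 0.375 = 0.8203 in².
A_nt = (0.875 − 0.5·0.625) × 0.375 = 0.2109 in².
0.6 F_u A_nv = 34.45 kips; 0.6 F_y A_gv = 42.19 kips → shear rupture governs the shear term.
R_n = 34.45 + 1.0 × 70 × 0.2109 = 49.22 kips.
Design strength φR_n = 0.75 × 49.22 = 36.9 kips.

36.9 kips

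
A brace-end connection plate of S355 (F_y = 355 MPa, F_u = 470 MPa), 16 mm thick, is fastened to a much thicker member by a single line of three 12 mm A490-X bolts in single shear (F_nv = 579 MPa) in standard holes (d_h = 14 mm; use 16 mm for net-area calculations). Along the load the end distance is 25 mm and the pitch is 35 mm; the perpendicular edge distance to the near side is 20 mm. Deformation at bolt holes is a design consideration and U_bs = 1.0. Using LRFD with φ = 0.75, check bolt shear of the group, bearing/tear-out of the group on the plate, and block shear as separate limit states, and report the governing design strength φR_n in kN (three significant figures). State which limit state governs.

Bolt shear: A_b = π·12²/4 = 113.1 mm²; R_n = 579 × 113.1 × 3 × 1 / 1000 = 196.5 kN → 0.75 × 196.5 = 147 kN.
Bearing: edge l_c = 18, r_n = 162.4 kN; interior l_c = 21, r_n = 189.5 kN; R_n = 162.4 + 2·189.5 = 541.4 kN → 406 kN.
Block shear: A_gv = 1520, A_nv = 880, A_nt = 192 mm²; R_n = min(0.6F_uA_nv, 0.6F_yA_gv) + U_bs·F_u·A_nt = 338.4 kN → 254 kN.
Bolt shear governs: 147 kN.

147 kN (bolt shear governs)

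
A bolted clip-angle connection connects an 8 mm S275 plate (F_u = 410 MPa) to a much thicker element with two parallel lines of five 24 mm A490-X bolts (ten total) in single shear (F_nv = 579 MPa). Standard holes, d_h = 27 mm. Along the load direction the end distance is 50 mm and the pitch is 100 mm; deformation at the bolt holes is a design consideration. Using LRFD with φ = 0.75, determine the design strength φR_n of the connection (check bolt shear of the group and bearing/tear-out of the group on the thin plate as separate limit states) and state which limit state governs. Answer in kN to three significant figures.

1350 kN (bearing governs)

Bolt shear: A_b = π·24²/4 = 452.4 mm²; R_n = 579 × 452.4 × 10 × 1 / 1000 = 2619 kN → 0.75 × 2619 = 1960 kN.
Bearing (1.2 l_c t F_u ≤ 2.4 d t F_u): upper limit = 2.4·24·8·410 / 1000 = 188.9 kN.
  Edge l_c = 50 − 27/2 = 36.5 → r_n = 143.7 kN; interior l_c = 100 − 27 = 73 → r_n = 188.9 kN.
  R_n,bearing = 2·143.7 + 8·188.9 = 1799 kN → 0.75 × 1799 = 1350 kN.
Bearing governs: 1350 kN.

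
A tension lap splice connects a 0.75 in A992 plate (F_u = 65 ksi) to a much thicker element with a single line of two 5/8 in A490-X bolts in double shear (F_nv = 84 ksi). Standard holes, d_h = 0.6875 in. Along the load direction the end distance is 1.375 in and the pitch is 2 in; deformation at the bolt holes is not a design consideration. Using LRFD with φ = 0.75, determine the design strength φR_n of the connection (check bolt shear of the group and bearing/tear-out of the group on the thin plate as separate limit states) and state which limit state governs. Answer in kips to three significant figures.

Bolt shear: A_b = π·0.625²/4 = 0.3068 in²; R_n = 84 × 0.3068 × 2 × 2 = 103.1 kips → 0.75 × 103.1 = 77.3 kips.
Bearing (1.5 l_c t F_u ≤ 3.0 d t F_u): upper limit = 3.0·0.625·0.75·65 = 91.41 kips.
  Edge l_c = 1.375 − 0.6875/2 = 1.031 → r_n = 75.41 kips; interior l_c = 2 − 0.6875 = 1.312 → r_n = 91.41 kips.
  R_n,bearing = 1·75.41 + 1·91.41 = 166.8 kips → 0.75 × 166.8 = 125 kips.
Bolt shear governs: 77.3 kips.

77.3 kips (bolt shear governs)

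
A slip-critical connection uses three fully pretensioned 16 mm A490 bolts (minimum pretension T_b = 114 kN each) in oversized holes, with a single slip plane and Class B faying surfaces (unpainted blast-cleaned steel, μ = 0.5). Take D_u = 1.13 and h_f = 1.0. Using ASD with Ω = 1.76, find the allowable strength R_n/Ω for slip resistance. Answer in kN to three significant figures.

R_n = μ · D_u · h_f · T_b · n_s · n_b = 0.5 × 1.13 × 1.0 × 114 × 1 × 3 = 193.2 kN.
Allowable strength R_n/Ω = 193.2 / 1.76 = 110 kN.

110 kN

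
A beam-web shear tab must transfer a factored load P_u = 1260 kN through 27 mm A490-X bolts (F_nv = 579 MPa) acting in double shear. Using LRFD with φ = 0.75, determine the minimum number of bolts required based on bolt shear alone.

A_b = π·27²/4 = 572.6 mm².
Per-bolt design strength φR_n = 0.75 × 579 × 572.6 × 2 / 1000 = 497.3 kN.
n ≥ 1260 / 497.3 = 2.534 → use 3 bolts.

3 bolts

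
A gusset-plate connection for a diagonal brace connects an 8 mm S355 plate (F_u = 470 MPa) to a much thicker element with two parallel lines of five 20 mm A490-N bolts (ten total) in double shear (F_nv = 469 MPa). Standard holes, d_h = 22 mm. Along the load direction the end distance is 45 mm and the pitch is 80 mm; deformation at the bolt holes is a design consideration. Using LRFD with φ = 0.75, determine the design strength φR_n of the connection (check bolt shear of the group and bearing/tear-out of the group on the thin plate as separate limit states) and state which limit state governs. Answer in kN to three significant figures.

1310 kN (bearing governs)

Bolt shear: A_b = π·20²/4 = 314.2 mm²; R_n = 469 × 314.2 × 10 × 2 / 1000 = 2947 kN → 0.75 × 2947 = 2210 kN.
Bearing (1.2 l_c t F_u ≤ 2.4 d t F_u): upper limit = 2.4·20·8·470 / 1000 = 180.5 kN.
  Edge l_c = 45 − 22/2 = 34 → r_n = 153.4 kN; interior l_c = 80 − 22 = 58 → r_n = 180.5 kN.
  R_n,bearing = 2·153.4 + 8·180.5 = 1751 kN → 0.75 × 1751 = 1310 kN.
Bearing governs: 1310 kN.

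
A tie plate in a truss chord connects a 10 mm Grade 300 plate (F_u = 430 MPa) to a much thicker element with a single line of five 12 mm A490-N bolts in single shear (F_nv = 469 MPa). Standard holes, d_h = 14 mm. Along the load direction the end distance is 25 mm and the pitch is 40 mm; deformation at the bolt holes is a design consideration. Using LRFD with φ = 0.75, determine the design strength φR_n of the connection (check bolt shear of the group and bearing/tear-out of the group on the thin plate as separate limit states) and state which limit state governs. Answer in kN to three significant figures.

199 kN (bolt shear governs)

Bolt shear: A_b = π·12²/4 = 113.1 mm²; R_n = 469 × 113.1 × 5 × 1 / 1000 = 265.2 kN → 0.75 × 265.2 = 199 kN.
Bearing (1.2 l_c t F_u ≤ 2.4 d t F_u): upper limit = 2.4·12·10·430 / 1000 = 123.8 kN.
  Edge l_c = 25 − 14/2 = 18 → r_n = 92.88 kN; interior l_c = 40 − 14 = 26 → r_n = 123.8 kN.
  R_n,bearing = 1·92.88 + 4·123.8 = 588.2 kN → 0.75 × 588.2 = 441 kN.
Bolt shear governs: 199 kN.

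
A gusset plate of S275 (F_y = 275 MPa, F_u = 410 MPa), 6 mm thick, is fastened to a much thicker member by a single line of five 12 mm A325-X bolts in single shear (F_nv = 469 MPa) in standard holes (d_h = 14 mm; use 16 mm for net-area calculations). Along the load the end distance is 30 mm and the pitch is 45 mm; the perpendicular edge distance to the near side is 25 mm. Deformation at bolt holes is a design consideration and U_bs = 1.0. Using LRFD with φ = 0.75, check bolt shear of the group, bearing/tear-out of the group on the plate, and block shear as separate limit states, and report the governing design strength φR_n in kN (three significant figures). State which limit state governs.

Bolt shear: A_b = π·12²/4 = 113.1 mm²; R_n = 469 × 113.1 × 5 × 1 / 1000 = 265.2 kN → 0.75 × 265.2 = 199 kN.
Bearing: edge l_c = 23, r_n = 67.9 kN; interior l_c = 31, r_n = 70.85 kN; R_n = 67.9 + 4·70.85 = 351.3 kN → 263 kN.
Block shear: A_gv = 1260, A_nv = 828, A_nt = 102 mm²; R_n = min(0.6F_uA_nv, 0.6F_yA_gv) + U_bs·F_u·A_nt = 245.5 kN → 184 kN.
Block shear governs: 184 kN.

184 kN (block shear governs)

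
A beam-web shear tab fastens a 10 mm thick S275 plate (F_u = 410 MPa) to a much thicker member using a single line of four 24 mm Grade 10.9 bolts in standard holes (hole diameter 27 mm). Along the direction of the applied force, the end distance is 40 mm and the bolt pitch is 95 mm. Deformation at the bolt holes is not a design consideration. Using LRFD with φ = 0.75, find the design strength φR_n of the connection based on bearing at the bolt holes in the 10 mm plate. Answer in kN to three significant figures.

786 kN

Per bolt r_n = 1.5 l_c t F_u ≤ 3.0 d t F_u; upper limit = 3.0 × 24 × 10 × 410 / 1000 = 295.2 kN.
Edge bolt: l_c = 40 − 27/2 = 26.5 mm → 1.5 × 26.5 × 10 × 410 / 1000 = 163 → r_n = 163 kN.
Interior bolts: l_c = 95 − 27 = 68 mm → 1.5 × 68 × 10 × 410 / 1000 = 418.2 → r_n = 295.2 kN.
R_n = 1 × 163 + 3 × 295.2 = 1049 kN.
Design strength φR_n = 0.75 × 1049 = 786 kN.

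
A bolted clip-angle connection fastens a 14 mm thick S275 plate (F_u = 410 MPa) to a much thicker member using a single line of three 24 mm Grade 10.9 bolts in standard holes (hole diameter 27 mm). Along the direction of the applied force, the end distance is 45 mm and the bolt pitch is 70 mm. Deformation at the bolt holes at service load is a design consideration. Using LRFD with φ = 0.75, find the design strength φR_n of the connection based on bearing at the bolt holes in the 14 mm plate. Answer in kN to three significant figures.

Per bolt r_n = 1.2 l_c t F_u ≤ 2.4 d t F_u; upper limit = 2.4 × 24 × 14 × 410 / 1000 = 330.6 kN.
Edge bolt: l_c = 45 − 27/2 = 31.5 mm → 1.2 × 31.5 × 14 × 410 / 1000 = 217 → r_n = 217 kN.
Interior bolts: l_c = 70 − 27 = 43 mm → 1.2 × 43 × 14 × 410 / 1000 = 296.2 → r_n = 296.2 kN.
R_n = 1 × 217 + 2 × 296.2 = 809.3 kN.
Design strength φR_n = 0.75 × 809.3 = 607 kN.

607 kN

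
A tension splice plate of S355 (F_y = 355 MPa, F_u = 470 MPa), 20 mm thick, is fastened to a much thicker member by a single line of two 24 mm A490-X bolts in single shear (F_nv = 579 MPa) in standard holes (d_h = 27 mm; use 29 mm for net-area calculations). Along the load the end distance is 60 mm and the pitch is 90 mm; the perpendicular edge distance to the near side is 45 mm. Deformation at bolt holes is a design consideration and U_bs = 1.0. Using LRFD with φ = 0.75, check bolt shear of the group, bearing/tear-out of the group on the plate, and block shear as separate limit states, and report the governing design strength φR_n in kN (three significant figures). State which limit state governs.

Bolt shear: A_b = π·24²/4 = 452.4 mm²; R_n = 579 × 452.4 × 2 × 1 / 1000 = 523.9 kN → 0.75 × 523.9 = 393 kN.
Bearing: edge l_c = 46.5, r_n = 524.5 kN; interior l_c = 63, r_n = 541.4 kN; R_n = 524.5 + 1·541.4 = 1066 kN → 799 kN.
Block shear: A_gv = 3000, A_nv = 2130, A_nt = 610 mm²; R_n = min(0.6F_uA_nv, 0.6F_yA_gv) + U_bs·F_u·A_nt = 887.4 kN → 666 kN.
Bolt shear governs: 393 kN.

393 kN (bolt shear governs)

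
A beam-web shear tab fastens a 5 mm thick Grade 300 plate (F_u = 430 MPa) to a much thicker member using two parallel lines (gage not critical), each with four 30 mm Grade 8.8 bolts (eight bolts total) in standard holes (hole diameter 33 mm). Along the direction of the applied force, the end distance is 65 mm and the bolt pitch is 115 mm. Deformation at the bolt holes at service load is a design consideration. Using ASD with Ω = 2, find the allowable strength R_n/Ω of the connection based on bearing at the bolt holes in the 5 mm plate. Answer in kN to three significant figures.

Per bolt r_n = 1.2 l_c t F_u ≤ 2.4 d t F_u; upper limit = 2.4 × 30 × 5 × 430 / 1000 = 154.8 kN.
Edge bolt: l_c = 65 − 33/2 = 48.5 mm → 1.2 × 48.5 × 5 × 430 / 1000 = 125.1 → r_n = 125.1 kN.
Interior bolts: l_c = 115 − 33 = 82 mm → 1.2 × 82 × 5 × 430 / 1000 = 211.6 → r_n = 154.8 kN.
R_n = 2 × 125.1 + 6 × 154.8 = 1179 kN.
Allowable strength R_n/Ω = 1179 / 2 = 590 kN.

590 kN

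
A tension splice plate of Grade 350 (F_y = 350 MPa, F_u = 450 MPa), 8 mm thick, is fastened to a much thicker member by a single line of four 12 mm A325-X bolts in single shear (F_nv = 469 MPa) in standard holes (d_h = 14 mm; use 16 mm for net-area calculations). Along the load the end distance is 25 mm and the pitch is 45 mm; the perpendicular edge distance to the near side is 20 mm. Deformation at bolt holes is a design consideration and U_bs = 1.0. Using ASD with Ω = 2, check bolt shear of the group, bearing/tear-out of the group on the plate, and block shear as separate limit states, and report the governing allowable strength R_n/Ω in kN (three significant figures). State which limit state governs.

106 kN (bolt shear governs)

Bolt shear: A_b = π·12²/4 = 113.1 mm²; R_n = 469 × 113.1 × 4 × 1 / 1000 = 212.2 kN → 212.2 / 2 = 106 kN.
Bearing: edge l_c = 18, r_n = 77.76 kN; interior l_c = 31, r_n = 103.7 kN; R_n = 77.76 + 3·103.7 = 388.8 kN → 194 kN.
Block shear: A_gv = 1280, A_nv = 832, A_nt = 96 mm²; R_n = min(0.6F_uA_nv, 0.6F_yA_gv) + U_bs·F_u·A_nt = 267.8 kN → 134 kN.
Bolt shear governs: 106 kN.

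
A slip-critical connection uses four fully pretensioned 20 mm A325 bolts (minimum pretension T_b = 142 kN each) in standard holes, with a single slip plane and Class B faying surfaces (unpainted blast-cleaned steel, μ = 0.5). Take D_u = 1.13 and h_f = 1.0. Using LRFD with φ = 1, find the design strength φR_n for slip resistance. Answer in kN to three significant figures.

321 kN

R_n = μ · D_u · h_f · T_b · n_s · n_b = 0.5 × 1.13 × 1.0 × 142 × 1 × 4 = 320.9 kN.
Design strength φR_n = 1 × 320.9 = 321 kN.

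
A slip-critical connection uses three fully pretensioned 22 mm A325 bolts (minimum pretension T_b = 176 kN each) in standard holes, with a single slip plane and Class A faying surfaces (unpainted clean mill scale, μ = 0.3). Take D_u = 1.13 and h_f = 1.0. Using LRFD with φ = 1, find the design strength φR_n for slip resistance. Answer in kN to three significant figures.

R_n = μ · D_u · h_f · T_b · n_s · n_b = 0.3 × 1.13 × 1.0 × 176 × 1 × 3 = 179 kN.
Design strength φR_n = 1 × 179 = 179 kN.

179 kN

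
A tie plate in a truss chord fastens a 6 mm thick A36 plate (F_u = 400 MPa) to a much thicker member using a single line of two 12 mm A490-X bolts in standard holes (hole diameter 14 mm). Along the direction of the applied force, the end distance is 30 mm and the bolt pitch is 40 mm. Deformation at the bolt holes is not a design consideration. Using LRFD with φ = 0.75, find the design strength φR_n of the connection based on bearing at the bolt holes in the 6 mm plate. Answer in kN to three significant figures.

127 kN

Per bolt r_n = 1.5 l_c t F_u ≤ 3.0 d t F_u; upper limit = 3.0 × 12 × 6 × 400 / 1000 = 86.4 kN.
Edge bolt: l_c = 30 − 14/2 = 23 mm → 1.5 × 23 × 6 × 400 / 1000 = 82.8 → r_n = 82.8 kN.
Interior bolts: l_c = 40 − 14 = 26 mm → 1.5 × 26 × 6 × 400 / 1000 = 93.6 → r_n = 86.4 kN.
R_n = 1 × 82.8 + 1 × 86.4 = 169.2 kN.
Design strength φR_n = 0.75 × 169.2 = 127 kN.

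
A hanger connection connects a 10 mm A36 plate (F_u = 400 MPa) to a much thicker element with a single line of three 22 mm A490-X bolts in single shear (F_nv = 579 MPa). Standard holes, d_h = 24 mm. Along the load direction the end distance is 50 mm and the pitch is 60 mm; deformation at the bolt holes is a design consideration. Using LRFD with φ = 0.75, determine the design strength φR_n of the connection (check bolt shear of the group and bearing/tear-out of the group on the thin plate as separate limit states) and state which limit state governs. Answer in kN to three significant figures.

Bolt shear: A_b = π·22²/4 = 380.1 mm²; R_n = 579 × 380.1 × 3 × 1 / 1000 = 660.3 kN → 0.75 × 660.3 = 495 kN.
Bearing (1.2 l_c t F_u ≤ 2.4 d t F_u): upper limit = 2.4·22·10·400 / 1000 = 211.2 kN.
  Edge l_c = 50 − 24/2 = 38 → r_n = 182.4 kN; interior l_c = 60 − 24 = 36 → r_n = 172.8 kN.
  R_n,bearing = 1·182.4 + 2·172.8 = 528 kN → 0.75 × 528 = 396 kN.
Bearing governs: 396 kN.

396 kN (bearing governs)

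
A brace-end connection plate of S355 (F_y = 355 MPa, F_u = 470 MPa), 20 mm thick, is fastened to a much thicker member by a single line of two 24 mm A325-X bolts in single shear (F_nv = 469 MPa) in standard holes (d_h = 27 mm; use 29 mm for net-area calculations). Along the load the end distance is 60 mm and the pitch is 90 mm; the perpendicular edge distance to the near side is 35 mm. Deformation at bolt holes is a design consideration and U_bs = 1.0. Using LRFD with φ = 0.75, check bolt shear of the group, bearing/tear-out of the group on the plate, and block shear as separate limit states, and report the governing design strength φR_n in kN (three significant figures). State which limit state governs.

318 kN (bolt shear governs)

Bolt shear: A_b = π·24²/4 = 452.4 mm²; R_n = 469 × 452.4 × 2 × 1 / 1000 = 424.3 kN → 0.75 × 424.3 = 318 kN.
Bearing: edge l_c = 46.5, r_n = 524.5 kN; interior l_c = 63, r_n = 541.4 kN; R_n = 524.5 + 1·541.4 = 1066 kN → 799 kN.
Block shear: A_gv = 3000, A_nv = 2130, A_nt = 410 mm²; R_n = min(0.6F_uA_nv, 0.6F_yA_gv) + U_bs·F_u·A_nt = 793.4 kN → 595 kN.
Bolt shear governs: 318 kN.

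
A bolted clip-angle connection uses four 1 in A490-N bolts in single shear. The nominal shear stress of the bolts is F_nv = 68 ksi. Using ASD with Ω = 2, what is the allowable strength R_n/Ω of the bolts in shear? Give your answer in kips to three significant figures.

A_b = π × 1² / 4 = 0.7854 in².
R_n = F_nv · A_b · n · n_s = 68 × 0.7854 × 4 × 1 = 213.6 kips.
Allowable strength R_n/Ω = 213.6 / 2 = 107 kips.

107 kips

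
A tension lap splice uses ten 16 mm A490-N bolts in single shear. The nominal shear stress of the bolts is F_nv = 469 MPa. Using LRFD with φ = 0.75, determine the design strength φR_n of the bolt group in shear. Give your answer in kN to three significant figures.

707 kN

A_b = π × 16² / 4 = 201.1 mm².
R_n = F_nv · A_b · n · n_s = 469 × 201.1 × 10 × 1 / 1000 = 943 kN.
Design strength φR_n = 0.75 × 943 = 707 kN.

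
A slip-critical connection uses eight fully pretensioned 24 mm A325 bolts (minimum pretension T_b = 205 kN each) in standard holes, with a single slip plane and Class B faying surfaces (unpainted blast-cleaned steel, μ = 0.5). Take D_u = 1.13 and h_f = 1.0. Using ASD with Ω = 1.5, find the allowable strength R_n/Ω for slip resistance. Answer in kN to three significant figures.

R_n = μ · D_u · h_f · T_b · n_s · n_b = 0.5 × 1.13 × 1.0 × 205 × 1 × 8 = 926.6 kN.
Allowable strength R_n/Ω = 926.6 / 1.5 = 618 kN.

618 kN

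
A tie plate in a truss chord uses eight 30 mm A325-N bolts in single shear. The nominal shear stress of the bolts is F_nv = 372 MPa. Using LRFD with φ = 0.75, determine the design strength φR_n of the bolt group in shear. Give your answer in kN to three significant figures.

1580 kN

A_b = π × 30² / 4 = 706.9 mm².
R_n = F_nv · A_b · n · n_s = 372 × 706.9 × 8 × 1 / 1000 = 2104 kN.
Design strength φR_n = 0.75 × 2104 = 1580 kN.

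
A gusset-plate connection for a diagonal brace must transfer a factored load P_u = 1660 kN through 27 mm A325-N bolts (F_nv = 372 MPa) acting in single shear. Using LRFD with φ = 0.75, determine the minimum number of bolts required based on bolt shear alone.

A_b = π·27²/4 = 572.6 mm².
Per-bolt design strength φR_n = 0.75 × 372 × 572.6 × 1 / 1000 = 159.7 kN.
n ≥ 1660 / 159.7 = 10.39 → use 11 bolts.

11 bolts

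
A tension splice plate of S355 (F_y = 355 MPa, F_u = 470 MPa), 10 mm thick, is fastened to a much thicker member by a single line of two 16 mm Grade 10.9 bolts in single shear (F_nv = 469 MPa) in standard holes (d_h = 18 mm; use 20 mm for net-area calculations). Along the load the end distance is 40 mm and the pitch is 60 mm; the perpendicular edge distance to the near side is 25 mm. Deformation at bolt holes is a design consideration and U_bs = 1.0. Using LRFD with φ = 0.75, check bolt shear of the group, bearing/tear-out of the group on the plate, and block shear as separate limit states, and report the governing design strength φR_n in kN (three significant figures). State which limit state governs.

141 kN (bolt shear governs)

Bolt shear: A_b = π·16²/4 = 201.1 mm²; R_n = 469 × 201.1 × 2 × 1 / 1000 = 188.6 kN → 0.75 × 188.6 = 141 kN.
Bearing: edge l_c = 31, r_n = 174.8 kN; interior l_c = 42, r_n = 180.5 kN; R_n = 174.8 + 1·180.5 = 355.3 kN → 266 kN.
Block shear: A_gv = 1000, A_nv = 700, A_nt = 150 mm²; R_n = min(0.6F_uA_nv, 0.6F_yA_gv) + U_bs·F_u·A_nt = 267.9 kN → 201 kN.
Bolt shear governs: 141 kN.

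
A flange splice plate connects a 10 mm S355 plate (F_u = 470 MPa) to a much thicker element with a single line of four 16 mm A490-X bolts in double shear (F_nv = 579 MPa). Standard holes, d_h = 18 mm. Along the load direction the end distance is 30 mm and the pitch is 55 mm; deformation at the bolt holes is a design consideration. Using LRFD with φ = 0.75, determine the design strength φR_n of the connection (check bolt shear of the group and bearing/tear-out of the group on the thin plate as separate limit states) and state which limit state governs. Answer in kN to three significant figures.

495 kN (bearing governs)

Bolt shear: A_b = π·16²/4 = 201.1 mm²; R_n = 579 × 201.1 × 4 × 2 / 1000 = 931.3 kN → 0.75 × 931.3 = 698 kN.
Bearing (1.2 l_c t F_u ≤ 2.4 d t F_u): upper limit = 2.4·16·10·470 / 1000 = 180.5 kN.
  Edge l_c = 30 − 18/2 = 21 → r_n = 118.4 kN; interior l_c = 55 − 18 = 37 → r_n = 180.5 kN.
  R_n,bearing = 1·118.4 + 3·180.5 = 659.9 kN → 0.75 × 659.9 = 495 kN.
Bearing governs: 495 kN.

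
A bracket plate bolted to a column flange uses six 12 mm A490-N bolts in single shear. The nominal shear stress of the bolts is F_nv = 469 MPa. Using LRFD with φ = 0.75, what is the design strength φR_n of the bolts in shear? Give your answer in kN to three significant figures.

A_b = π × 12² / 4 = 113.1 mm².
R_n = F_nv · A_b · n · n_s = 469 × 113.1 × 6 × 1 / 1000 = 318.3 kN.
Design strength φR_n = 0.75 × 318.3 = 239 kN.

239 kN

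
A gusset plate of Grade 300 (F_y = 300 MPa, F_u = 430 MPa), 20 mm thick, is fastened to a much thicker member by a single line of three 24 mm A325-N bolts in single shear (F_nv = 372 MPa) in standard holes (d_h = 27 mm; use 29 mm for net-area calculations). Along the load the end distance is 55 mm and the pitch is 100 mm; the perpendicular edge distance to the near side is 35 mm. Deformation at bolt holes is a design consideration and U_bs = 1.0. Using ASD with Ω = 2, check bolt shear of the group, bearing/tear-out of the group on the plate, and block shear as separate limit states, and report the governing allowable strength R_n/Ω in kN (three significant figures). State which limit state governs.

Bolt shear: A_b = π·24²/4 = 452.4 mm²; R_n = 372 × 452.4 × 3 × 1 / 1000 = 504.9 kN → 504.9 / 2 = 252 kN.
Bearing: edge l_c = 41.5, r_n = 428.3 kN; interior l_c = 73, r_n = 495.4 kN; R_n = 428.3 + 2·495.4 = 1419 kN → 710 kN.
Block shear: A_gv = 5100, A_nv = 3650, A_nt = 410 mm²; R_n = min(0.6F_uA_nv, 0.6F_yA_gv) + U_bs·F_u·A_nt = 1094 kN → 547 kN.
Bolt shear governs: 252 kN.

252 kN (bolt shear governs)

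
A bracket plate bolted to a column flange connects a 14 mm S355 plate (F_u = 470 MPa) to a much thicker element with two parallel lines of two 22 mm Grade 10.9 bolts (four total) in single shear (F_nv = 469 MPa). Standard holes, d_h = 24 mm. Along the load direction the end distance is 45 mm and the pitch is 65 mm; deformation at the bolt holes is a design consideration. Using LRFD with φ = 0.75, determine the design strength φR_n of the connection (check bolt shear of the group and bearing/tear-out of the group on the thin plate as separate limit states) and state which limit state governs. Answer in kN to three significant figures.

535 kN (bolt shear governs)

Bolt shear: A_b = π·22²/4 = 380.1 mm²; R_n = 469 × 380.1 × 4 × 1 / 1000 = 713.1 kN → 0.75 × 713.1 = 535 kN.
Bearing (1.2 l_c t F_u ≤ 2.4 d t F_u): upper limit = 2.4·22·14·470 / 1000 = 347.4 kN.
  Edge l_c = 45 − 24/2 = 33 → r_n = 260.6 kN; interior l_c = 65 − 24 = 41 → r_n = 323.7 kN.
  R_n,bearing = 2·260.6 + 2·323.7 = 1169 kN → 0.75 × 1169 = 876 kN.
Bolt shear governs: 535 kN.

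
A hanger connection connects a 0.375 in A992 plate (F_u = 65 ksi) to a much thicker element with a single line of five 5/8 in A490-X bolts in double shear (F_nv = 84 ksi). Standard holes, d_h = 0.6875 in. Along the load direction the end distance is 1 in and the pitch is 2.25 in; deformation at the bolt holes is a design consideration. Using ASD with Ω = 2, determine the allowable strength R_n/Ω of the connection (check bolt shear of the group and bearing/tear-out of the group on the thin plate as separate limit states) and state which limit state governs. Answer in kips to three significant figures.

82.7 kips (bearing governs)

Bolt shear: A_b = π·0.625²/4 = 0.3068 in²; R_n = 84 × 0.3068 × 5 × 2 = 257.7 kips → 257.7 / 2 = 129 kips.
Bearing (1.2 l_c t F_u ≤ 2.4 d t F_u): upper limit = 2.4·0.625·0.375·65 = 36.56 kips.
  Edge l_c = 1 − 0.6875/2 = 0.6562 → r_n = 19.2 kips; interior l_c = 2.25 − 0.6875 = 1.562 → r_n = 36.56 kips.
  R_n,bearing = 1·19.2 + 4·36.56 = 165.4 kips → 165.4 / 2 = 82.7 kips.
Bearing governs: 82.7 kips.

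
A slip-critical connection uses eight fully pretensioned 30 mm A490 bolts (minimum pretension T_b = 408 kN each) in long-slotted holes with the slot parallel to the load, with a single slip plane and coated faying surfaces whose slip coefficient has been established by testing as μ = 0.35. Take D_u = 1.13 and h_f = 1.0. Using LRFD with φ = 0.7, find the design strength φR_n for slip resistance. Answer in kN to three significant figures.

R_n = μ · D_u · h_f · T_b · n_s · n_b = 0.35 × 1.13 × 1.0 × 408 × 1 × 8 = 1291 kN.
Design strength φR_n = 0.7 × 1291 = 904 kN.

904 kN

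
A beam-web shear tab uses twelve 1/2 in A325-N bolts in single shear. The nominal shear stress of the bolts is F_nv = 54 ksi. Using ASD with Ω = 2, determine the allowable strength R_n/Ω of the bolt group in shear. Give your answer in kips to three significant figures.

63.6 kips

A_b = π × 0.5² / 4 = 0.1963 in².
R_n = F_nv · A_b · n · n_s = 54 × 0.1963 × 12 × 1 = 127.2 kips.
Allowable strength R_n/Ω = 127.2 / 2 = 63.6 kips.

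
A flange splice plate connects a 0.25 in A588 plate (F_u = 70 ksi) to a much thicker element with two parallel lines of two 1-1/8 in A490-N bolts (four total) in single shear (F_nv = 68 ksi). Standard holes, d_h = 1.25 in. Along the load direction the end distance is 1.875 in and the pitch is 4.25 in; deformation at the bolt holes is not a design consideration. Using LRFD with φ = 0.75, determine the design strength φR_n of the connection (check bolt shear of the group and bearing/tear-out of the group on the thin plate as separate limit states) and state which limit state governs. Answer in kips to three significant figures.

138 kips (bearing governs)

Bolt shear: A_b = π·1.125²/4 = 0.994 in²; R_n = 68 × 0.994 × 4 × 1 = 270.4 kips → 0.75 × 270.4 = 203 kips.
Bearing (1.5 l_c t F_u ≤ 3.0 d t F_u): upper limit = 3.0·1.125·0.25·70 = 59.06 kips.
  Edge l_c = 1.875 − 1.25/2 = 1.25 → r_n = 32.81 kips; interior l_c = 4.25 − 1.25 = 3 → r_n = 59.06 kips.
  R_n,bearing = 2·32.81 + 2·59.06 = 183.8 kips → 0.75 × 183.8 = 138 kips.
Bearing governs: 138 kips.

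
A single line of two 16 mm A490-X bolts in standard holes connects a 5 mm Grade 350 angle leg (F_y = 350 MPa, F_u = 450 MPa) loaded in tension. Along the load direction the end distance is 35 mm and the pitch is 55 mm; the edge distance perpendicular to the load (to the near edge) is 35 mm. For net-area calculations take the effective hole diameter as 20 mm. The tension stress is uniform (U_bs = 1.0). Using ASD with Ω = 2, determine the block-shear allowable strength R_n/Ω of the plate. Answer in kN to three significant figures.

Shear plane L_v = 35 + 1·55 = 90 mm; A_gv = 90 × 5 = 450 mm².
A_nv = (90 − 1.5·20) × 5 = 300 mm².
A_nt = (35 − 0.5·20) × 5 = 125 mm².
0.6 F_u A_nv = 81 kN; 0.6 F_y A_gv = 94.5 kN → shear rupture governs the shear term.
R_n = 81 + 1.0 × 450 × 125 / 1000 = 137.2 kN.
Allowable strength R_n/Ω = 137.2 / 2 = 68.6 kN.

68.6 kN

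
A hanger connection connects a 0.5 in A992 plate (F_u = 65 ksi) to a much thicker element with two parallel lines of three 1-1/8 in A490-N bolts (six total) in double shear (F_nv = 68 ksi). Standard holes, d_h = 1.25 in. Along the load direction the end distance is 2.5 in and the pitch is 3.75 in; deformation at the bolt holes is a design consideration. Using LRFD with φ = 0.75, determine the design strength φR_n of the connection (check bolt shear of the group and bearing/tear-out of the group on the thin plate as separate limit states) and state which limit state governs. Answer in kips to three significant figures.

373 kips (bearing governs)

Bolt shear: A_b = π·1.125²/4 = 0.994 in²; R_n = 68 × 0.994 × 6 × 2 = 811.1 kips → 0.75 × 811.1 = 608 kips.
Bearing (1.2 l_c t F_u ≤ 2.4 d t F_u): upper limit = 2.4·1.125·0.5·65 = 87.75 kips.
  Edge l_c = 2.5 − 1.25/2 = 1.875 → r_n = 73.12 kips; interior l_c = 3.75 − 1.25 = 2.5 → r_n = 87.75 kips.
  R_n,bearing = 2·73.12 + 4·87.75 = 497.2 kips → 0.75 × 497.2 = 373 kips.
Bearing governs: 373 kips.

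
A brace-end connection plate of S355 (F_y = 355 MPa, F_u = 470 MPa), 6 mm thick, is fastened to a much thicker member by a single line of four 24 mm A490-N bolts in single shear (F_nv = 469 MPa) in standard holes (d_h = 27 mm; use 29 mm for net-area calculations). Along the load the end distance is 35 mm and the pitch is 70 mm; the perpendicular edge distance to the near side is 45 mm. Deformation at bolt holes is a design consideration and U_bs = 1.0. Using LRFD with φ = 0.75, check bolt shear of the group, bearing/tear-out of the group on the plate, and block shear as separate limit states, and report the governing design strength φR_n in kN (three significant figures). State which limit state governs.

Bolt shear: A_b = π·24²/4 = 452.4 mm²; R_n = 469 × 452.4 × 4 × 1 / 1000 = 848.7 kN → 0.75 × 848.7 = 637 kN.
Bearing: edge l_c = 21.5, r_n = 72.76 kN; interior l_c = 43, r_n = 145.5 kN; R_n = 72.76 + 3·145.5 = 509.3 kN → 382 kN.
Block shear: A_gv = 1470, A_nv = 861, A_nt = 183 mm²; R_n = min(0.6F_uA_nv, 0.6F_yA_gv) + U_bs·F_u·A_nt = 328.8 kN → 247 kN.
Block shear governs: 247 kN.

247 kN (block shear governs)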